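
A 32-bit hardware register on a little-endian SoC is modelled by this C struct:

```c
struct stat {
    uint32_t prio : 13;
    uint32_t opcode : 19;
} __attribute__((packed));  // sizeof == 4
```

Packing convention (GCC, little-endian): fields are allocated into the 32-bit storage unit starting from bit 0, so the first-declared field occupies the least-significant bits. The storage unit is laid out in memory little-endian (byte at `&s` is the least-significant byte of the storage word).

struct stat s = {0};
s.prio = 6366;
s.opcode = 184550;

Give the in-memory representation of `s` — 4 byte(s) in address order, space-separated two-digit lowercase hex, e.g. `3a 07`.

prio:13 = 6366 → 0x18de << 0 → word 0x000018de
opcode:19 = 184550 → 0x2d0e6 << 13 → word 0x5a1cd8de
word = 0x5a1cd8de → little-endian bytes:
  [0]=0xde  [1]=0xd8  [2]=0x1c  [3]=0x5a

de d8 1c 5a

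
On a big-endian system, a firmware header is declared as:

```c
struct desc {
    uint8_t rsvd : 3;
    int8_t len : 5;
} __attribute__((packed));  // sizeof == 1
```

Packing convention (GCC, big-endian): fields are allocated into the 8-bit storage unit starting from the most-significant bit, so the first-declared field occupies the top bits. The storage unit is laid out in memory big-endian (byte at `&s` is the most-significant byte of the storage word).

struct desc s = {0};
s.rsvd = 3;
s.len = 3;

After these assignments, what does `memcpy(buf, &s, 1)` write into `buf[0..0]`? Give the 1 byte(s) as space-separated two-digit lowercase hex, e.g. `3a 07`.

rsvd:3 = 3 → 0x3 << 5 → word 0x60
len:5 = 3 → 0x3 << 0 → word 0x63
word = 0x63 → big-endian bytes:
  [0]=0x63

63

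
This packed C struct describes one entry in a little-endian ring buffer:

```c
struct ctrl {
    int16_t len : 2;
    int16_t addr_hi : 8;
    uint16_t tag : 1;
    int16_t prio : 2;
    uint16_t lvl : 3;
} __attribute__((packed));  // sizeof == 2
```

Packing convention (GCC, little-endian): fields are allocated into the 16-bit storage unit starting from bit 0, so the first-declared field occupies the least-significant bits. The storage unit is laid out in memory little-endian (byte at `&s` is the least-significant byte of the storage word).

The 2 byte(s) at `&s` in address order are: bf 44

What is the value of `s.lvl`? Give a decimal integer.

[0]=0xbf [1]=0x44 (little-endian) → word 0x44bf
len [0+:2] = (word>>0) & 0x3 = 3
addr_hi [2+:8] = (word>>2) & 0xff = 47
tag [10+:1] = (word>>10) & 0x1 = 1
prio [11+:2] = (word>>11) & 0x3 = 0
lvl [13+:3] = (word>>13) & 0x7 = 2  ←

2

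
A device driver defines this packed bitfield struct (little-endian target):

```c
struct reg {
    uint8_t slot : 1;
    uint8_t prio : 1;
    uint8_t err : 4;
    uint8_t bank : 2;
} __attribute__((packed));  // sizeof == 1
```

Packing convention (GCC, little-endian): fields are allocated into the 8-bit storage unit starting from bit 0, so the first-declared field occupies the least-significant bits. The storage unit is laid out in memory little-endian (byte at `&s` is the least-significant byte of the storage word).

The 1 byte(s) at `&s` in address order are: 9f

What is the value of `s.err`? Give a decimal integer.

[0]=0x9f (little-endian) → word 0x9f
slot:1 @ bit 0 → (0x9f>>0)&0x1 = 0x1
prio:1 @ bit 1 → (0x9f>>1)&0x1 = 0x1
err:4 @ bit 2 → (0x9f>>2)&0xf = 0x7  ←
bank:2 @ bit 6 → (0x9f>>6)&0x3 = 0x2

7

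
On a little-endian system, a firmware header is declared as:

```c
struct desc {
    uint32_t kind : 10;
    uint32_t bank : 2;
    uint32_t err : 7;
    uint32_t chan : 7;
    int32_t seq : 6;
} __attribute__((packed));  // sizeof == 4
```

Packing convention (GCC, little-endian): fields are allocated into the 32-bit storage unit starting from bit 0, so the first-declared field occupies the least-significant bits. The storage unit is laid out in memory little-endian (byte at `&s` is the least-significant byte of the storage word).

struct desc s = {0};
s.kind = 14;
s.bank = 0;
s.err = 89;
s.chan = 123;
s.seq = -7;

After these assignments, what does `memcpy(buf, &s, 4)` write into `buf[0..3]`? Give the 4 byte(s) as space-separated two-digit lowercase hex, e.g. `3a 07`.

[0+:10] kind=14 & 0x3ff = 0xe; word=0x0000000e
[10+:2] bank=0 & 0x3 = 0x0; word=0x0000000e
[12+:7] err=89 & 0x7f = 0x59; word=0x0005900e
[19+:7] chan=123 & 0x7f = 0x7b; word=0x03dd900e
[26+:6] seq=-7 & 0x3f = 0x39; word=0xe7dd900e
word = 0xe7dd900e → little-endian bytes:
  [0]=0x0e  [1]=0x90  [2]=0xdd  [3]=0xe7

0e 90 dd e7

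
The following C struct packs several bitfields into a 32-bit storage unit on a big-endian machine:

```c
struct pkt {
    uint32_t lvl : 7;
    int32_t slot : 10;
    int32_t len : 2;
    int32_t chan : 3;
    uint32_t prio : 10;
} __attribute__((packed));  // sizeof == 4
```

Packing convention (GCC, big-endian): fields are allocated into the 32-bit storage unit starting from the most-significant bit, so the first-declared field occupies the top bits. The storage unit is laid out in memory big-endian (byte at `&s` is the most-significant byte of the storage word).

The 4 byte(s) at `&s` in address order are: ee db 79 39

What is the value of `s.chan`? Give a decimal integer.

-2

[0]=0xee [1]=0xdb [2]=0x79 [3]=0x39 (big-endian) → word 0xeedb7939
lvl [25+:7] = (word>>25) & 0x7f = 119
slot [15+:10] = (word>>15) & 0x3ff = 438
len [13+:2] = (word>>13) & 0x3 = 3
chan [10+:3] = (word>>10) & 0x7 = 6  ←
prio [0+:10] = (word>>0) & 0x3ff = 313
chan signed 3b, MSB=1: 6 - 8 = -2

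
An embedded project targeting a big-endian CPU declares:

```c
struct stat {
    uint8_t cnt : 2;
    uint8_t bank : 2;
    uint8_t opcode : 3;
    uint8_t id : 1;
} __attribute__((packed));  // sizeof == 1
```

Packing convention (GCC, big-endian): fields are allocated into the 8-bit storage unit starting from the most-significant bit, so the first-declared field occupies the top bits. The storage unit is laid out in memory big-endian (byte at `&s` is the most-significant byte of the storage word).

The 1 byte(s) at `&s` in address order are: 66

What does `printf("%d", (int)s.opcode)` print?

3

[0]=0x66 (big-endian) → word 0x66
cnt:2 @ bit 6 → (0x66>>6)&0x3 = 0x1
bank:2 @ bit 4 → (0x66>>4)&0x3 = 0x2
opcode:3 @ bit 1 → (0x66>>1)&0x7 = 0x3  ←
id:1 @ bit 0 → (0x66>>0)&0x1 = 0x0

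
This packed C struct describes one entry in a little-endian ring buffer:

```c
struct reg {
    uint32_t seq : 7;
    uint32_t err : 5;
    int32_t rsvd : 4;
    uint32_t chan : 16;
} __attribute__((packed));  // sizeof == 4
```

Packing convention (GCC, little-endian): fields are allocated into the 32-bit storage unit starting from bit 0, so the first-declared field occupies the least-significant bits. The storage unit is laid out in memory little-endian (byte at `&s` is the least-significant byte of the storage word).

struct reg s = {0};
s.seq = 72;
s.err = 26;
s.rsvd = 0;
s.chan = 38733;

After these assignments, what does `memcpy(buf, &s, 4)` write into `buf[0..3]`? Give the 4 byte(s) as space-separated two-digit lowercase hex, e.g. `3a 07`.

seq (7b) val=72 bits=0x48 at bit 0: 0x00000048
err (5b) val=26 bits=0x1a at bit 7: 0x00000d48
rsvd (4b) val=0 bits=0x0 at bit 12: 0x00000d48
chan (16b) val=38733 bits=0x974d at bit 16: 0x974d0d48
word = 0x974d0d48 → little-endian bytes:
  [0]=0x48  [1]=0x0d  [2]=0x4d  [3]=0x97

48 0d 4d 97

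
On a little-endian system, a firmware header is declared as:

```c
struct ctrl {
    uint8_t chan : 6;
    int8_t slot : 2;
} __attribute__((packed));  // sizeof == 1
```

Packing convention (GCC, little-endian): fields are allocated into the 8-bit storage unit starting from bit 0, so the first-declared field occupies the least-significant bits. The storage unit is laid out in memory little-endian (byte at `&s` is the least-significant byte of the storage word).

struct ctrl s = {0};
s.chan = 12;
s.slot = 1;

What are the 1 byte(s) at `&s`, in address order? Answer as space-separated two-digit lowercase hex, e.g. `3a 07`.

4c

chan (6b) val=12 bits=0xc at bit 0: 0x0c
slot (2b) val=1 bits=0x1 at bit 6: 0x4c
word = 0x4c → little-endian bytes:
  [0]=0x4c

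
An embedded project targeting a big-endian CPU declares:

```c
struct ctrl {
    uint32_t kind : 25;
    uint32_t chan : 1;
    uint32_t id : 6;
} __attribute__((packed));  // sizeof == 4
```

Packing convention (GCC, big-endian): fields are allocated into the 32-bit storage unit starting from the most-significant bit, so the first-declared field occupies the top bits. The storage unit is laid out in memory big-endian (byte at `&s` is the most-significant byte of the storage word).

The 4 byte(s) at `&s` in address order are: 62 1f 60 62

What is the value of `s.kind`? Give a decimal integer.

12861120

[0]=0x62 [1]=0x1f [2]=0x60 [3]=0x62 (big-endian) → word 0x621f6062
kind:25 @ bit 7 → (0x621f6062>>7)&0x1ffffff = 0xc43ec0  ←
chan:1 @ bit 6 → (0x621f6062>>6)&0x1 = 0x1
id:6 @ bit 0 → (0x621f6062>>0)&0x3f = 0x22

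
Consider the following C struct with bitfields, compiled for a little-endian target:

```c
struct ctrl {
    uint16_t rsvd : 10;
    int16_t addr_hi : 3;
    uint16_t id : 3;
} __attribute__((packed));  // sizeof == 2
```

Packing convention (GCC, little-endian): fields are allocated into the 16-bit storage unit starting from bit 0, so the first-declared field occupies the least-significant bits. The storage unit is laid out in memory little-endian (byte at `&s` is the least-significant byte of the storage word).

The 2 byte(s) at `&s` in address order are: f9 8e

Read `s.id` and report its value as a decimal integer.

4

[0]=0xf9 [1]=0x8e (little-endian) → word 0x8ef9
rsvd [0+:10] = (word>>0) & 0x3ff = 761
addr_hi [10+:3] = (word>>10) & 0x7 = 3
id [13+:3] = (word>>13) & 0x7 = 4  ←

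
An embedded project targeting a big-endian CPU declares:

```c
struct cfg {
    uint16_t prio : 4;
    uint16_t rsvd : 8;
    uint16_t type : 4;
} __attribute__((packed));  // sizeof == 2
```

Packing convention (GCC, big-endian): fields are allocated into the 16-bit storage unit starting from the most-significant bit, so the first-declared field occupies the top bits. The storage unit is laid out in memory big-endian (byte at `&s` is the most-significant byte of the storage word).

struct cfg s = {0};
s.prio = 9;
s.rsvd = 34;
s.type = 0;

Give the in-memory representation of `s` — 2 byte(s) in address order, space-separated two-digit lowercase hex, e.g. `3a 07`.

92 20

prio:4 = 9 → 0x9 << 12 → word 0x9000
rsvd:8 = 34 → 0x22 << 4 → word 0x9220
type:4 = 0 → 0x0 << 0 → word 0x9220
word = 0x9220 → big-endian bytes:
  [0]=0x92  [1]=0x20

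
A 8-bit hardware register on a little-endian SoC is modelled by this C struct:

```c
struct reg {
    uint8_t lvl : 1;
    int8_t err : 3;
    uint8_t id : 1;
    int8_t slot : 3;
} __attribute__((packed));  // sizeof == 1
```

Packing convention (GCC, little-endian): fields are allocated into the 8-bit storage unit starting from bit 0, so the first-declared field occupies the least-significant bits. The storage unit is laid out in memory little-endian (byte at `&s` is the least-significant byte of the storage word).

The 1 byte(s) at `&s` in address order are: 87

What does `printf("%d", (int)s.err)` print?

3

[0]=0x87 (little-endian) → word 0x87
lvl:1 @ bit 0 → (0x87>>0)&0x1 = 0x1
err:3 @ bit 1 → (0x87>>1)&0x7 = 0x3  ←
id:1 @ bit 4 → (0x87>>4)&0x1 = 0x0
slot:3 @ bit 5 → (0x87>>5)&0x7 = 0x4
err signed 3b, MSB=0: value = 3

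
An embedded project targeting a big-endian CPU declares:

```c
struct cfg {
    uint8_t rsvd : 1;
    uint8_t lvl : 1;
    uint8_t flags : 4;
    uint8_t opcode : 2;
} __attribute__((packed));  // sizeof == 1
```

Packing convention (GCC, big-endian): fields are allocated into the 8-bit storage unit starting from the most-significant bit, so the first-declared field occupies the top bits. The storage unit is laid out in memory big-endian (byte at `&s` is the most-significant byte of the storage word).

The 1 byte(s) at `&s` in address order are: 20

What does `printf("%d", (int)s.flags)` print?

8

[0]=0x20 (big-endian) → word 0x20
rsvd:1 @ bit 7 → (0x20>>7)&0x1 = 0x0
lvl:1 @ bit 6 → (0x20>>6)&0x1 = 0x0
flags:4 @ bit 2 → (0x20>>2)&0xf = 0x8  ←
opcode:2 @ bit 0 → (0x20>>0)&0x3 = 0x0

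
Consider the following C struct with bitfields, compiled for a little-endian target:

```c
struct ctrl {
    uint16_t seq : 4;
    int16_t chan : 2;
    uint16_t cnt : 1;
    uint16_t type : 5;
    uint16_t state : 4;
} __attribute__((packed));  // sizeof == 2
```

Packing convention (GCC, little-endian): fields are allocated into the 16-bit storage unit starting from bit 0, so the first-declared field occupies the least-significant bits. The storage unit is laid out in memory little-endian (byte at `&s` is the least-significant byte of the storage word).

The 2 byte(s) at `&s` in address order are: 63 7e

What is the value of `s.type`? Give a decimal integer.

[0]=0x63 [1]=0x7e (little-endian) → word 0x7e63
seq [0+:4] = (word>>0) & 0xf = 3
chan [4+:2] = (word>>4) & 0x3 = 2
cnt [6+:1] = (word>>6) & 0x1 = 1
type [7+:5] = (word>>7) & 0x1f = 28  ←
state [12+:4] = (word>>12) & 0xf = 7

28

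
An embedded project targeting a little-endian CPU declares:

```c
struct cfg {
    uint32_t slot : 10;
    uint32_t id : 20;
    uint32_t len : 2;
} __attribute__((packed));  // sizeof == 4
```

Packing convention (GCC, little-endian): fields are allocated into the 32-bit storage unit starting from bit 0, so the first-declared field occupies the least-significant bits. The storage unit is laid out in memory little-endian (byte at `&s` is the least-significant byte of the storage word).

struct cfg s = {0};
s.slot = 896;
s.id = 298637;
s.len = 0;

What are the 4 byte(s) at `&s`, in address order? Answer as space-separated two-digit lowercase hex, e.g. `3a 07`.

[0+:10] slot=896 & 0x3ff = 0x380; word=0x00000380
[10+:20] id=298637 & 0xfffff = 0x48e8d; word=0x123a3780
[30+:2] len=0 & 0x3 = 0x0; word=0x123a3780
word = 0x123a3780 → little-endian bytes:
  [0]=0x80  [1]=0x37  [2]=0x3a  [3]=0x12

80 37 3a 12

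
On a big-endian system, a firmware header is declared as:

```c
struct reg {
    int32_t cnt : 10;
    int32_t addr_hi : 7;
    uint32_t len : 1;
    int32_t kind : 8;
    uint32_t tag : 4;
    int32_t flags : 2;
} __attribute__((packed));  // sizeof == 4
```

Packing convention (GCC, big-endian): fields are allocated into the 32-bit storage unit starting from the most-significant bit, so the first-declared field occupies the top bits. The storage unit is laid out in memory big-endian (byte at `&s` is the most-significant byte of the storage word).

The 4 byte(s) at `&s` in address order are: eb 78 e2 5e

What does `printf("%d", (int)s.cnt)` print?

[0]=0xeb [1]=0x78 [2]=0xe2 [3]=0x5e (big-endian) → word 0xeb78e25e
cnt:10 @ bit 22 → (0xeb78e25e>>22)&0x3ff = 0x3ad  ←
addr_hi:7 @ bit 15 → (0xeb78e25e>>15)&0x7f = 0x71
len:1 @ bit 14 → (0xeb78e25e>>14)&0x1 = 0x1
kind:8 @ bit 6 → (0xeb78e25e>>6)&0xff = 0x89
tag:4 @ bit 2 → (0xeb78e25e>>2)&0xf = 0x7
flags:2 @ bit 0 → (0xeb78e25e>>0)&0x3 = 0x2
cnt signed 10b, MSB=1: 941 - 1024 = -83

-83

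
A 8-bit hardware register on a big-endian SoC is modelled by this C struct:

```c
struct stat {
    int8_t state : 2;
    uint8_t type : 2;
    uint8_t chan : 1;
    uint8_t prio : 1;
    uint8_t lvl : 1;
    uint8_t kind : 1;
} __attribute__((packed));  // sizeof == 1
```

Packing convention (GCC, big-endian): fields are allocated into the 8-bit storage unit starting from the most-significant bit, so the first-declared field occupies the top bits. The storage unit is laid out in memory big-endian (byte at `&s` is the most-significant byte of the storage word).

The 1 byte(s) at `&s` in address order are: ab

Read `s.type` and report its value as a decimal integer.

2

[0]=0xab (big-endian) → word 0xab
state:2 @ bit 6 → (0xab>>6)&0x3 = 0x2
type:2 @ bit 4 → (0xab>>4)&0x3 = 0x2  ←
chan:1 @ bit 3 → (0xab>>3)&0x1 = 0x1
prio:1 @ bit 2 → (0xab>>2)&0x1 = 0x0
lvl:1 @ bit 1 → (0xab>>1)&0x1 = 0x1
kind:1 @ bit 0 → (0xab>>0)&0x1 = 0x1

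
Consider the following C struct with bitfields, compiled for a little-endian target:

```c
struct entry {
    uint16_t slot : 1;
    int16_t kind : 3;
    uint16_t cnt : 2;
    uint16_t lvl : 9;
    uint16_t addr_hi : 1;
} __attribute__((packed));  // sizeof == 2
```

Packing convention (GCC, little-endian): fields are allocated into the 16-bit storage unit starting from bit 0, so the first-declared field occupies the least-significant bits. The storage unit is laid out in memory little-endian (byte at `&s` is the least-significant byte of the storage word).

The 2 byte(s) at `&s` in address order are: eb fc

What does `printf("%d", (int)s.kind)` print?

-3

[0]=0xeb [1]=0xfc (little-endian) → word 0xfceb
slot [0+:1] = (word>>0) & 0x1 = 1
kind [1+:3] = (word>>1) & 0x7 = 5  ←
cnt [4+:2] = (word>>4) & 0x3 = 2
lvl [6+:9] = (word>>6) & 0x1ff = 499
addr_hi [15+:1] = (word>>15) & 0x1 = 1
kind signed 3b, MSB=1: 5 - 8 = -3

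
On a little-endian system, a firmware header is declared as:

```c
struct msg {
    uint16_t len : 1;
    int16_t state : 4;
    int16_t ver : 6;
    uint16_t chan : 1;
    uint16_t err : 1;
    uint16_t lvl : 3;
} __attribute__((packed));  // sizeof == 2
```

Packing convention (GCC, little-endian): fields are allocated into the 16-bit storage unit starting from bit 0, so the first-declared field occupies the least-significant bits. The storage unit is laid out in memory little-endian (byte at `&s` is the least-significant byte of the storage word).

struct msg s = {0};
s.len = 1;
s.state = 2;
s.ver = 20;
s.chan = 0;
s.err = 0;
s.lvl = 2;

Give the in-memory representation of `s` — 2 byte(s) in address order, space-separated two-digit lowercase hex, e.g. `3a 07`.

len (1b) val=1 bits=0x1 at bit 0: 0x0001
state (4b) val=2 bits=0x2 at bit 1: 0x0005
ver (6b) val=20 bits=0x14 at bit 5: 0x0285
chan (1b) val=0 bits=0x0 at bit 11: 0x0285
err (1b) val=0 bits=0x0 at bit 12: 0x0285
lvl (3b) val=2 bits=0x2 at bit 13: 0x4285
word = 0x4285 → little-endian bytes:
  [0]=0x85  [1]=0x42

85 42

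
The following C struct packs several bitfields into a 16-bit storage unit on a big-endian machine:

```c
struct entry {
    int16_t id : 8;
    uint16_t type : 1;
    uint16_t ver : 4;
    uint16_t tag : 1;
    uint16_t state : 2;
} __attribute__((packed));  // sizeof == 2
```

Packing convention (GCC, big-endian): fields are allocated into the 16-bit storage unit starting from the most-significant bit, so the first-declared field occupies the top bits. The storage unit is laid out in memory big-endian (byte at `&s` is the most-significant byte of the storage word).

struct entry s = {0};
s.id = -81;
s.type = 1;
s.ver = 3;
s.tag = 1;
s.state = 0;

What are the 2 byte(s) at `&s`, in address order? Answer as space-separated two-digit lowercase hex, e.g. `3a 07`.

af 9c

[8+:8] id=-81 & 0xff = 0xaf; word=0xaf00
[7+:1] type=1 & 0x1 = 0x1; word=0xaf80
[3+:4] ver=3 & 0xf = 0x3; word=0xaf98
[2+:1] tag=1 & 0x1 = 0x1; word=0xaf9c
[0+:2] state=0 & 0x3 = 0x0; word=0xaf9c
word = 0xaf9c → big-endian bytes:
  [0]=0xaf  [1]=0x9c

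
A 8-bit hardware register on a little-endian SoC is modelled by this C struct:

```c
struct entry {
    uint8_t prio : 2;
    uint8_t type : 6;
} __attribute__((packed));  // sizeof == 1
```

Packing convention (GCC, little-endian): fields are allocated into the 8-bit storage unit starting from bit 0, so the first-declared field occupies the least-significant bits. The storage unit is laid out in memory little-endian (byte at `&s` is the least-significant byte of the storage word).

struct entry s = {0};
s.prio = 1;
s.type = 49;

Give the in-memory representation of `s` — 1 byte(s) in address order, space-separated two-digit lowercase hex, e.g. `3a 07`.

prio:2 = 1 → 0x1 << 0 → word 0x01
type:6 = 49 → 0x31 << 2 → word 0xc5
word = 0xc5 → little-endian bytes:
  [0]=0xc5

c5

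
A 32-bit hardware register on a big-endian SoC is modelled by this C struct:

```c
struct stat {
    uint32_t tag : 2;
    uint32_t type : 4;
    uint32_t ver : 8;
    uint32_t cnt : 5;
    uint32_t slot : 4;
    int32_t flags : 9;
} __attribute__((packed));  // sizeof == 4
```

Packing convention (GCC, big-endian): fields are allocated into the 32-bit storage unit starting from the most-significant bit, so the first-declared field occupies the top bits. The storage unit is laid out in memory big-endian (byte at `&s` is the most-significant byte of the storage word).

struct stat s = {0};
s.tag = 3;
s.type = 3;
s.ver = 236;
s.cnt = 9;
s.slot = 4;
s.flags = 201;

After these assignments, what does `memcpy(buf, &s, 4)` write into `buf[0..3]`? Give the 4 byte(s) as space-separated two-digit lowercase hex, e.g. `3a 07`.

tag (2b) val=3 bits=0x3 at bit 30: 0xc0000000
type (4b) val=3 bits=0x3 at bit 26: 0xcc000000
ver (8b) val=236 bits=0xec at bit 18: 0xcfb00000
cnt (5b) val=9 bits=0x9 at bit 13: 0xcfb12000
slot (4b) val=4 bits=0x4 at bit 9: 0xcfb12800
flags (9b) val=201 bits=0xc9 at bit 0: 0xcfb128c9
word = 0xcfb128c9 → big-endian bytes:
  [0]=0xcf  [1]=0xb1  [2]=0x28  [3]=0xc9

cf b1 28 c9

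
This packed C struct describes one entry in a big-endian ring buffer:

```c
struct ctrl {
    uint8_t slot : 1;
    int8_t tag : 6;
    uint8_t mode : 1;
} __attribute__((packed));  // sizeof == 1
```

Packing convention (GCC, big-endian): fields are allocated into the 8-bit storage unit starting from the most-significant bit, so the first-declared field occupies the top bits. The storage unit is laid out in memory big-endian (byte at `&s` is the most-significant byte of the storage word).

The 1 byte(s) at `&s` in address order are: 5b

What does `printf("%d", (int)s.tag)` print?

[0]=0x5b (big-endian) → word 0x5b
slot [7+:1] = (word>>7) & 0x1 = 0
tag [1+:6] = (word>>1) & 0x3f = 45  ←
mode [0+:1] = (word>>0) & 0x1 = 1
tag signed 6b, MSB=1: 45 - 64 = -19

-19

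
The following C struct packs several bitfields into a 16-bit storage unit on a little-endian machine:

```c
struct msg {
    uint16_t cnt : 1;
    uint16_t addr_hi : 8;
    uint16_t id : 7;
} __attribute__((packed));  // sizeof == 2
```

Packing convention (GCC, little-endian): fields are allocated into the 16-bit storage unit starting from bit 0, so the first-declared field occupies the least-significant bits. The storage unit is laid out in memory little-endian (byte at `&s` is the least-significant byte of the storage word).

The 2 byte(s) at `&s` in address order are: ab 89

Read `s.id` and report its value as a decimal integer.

[0]=0xab [1]=0x89 (little-endian) → word 0x89ab
cnt:1 @ bit 0 → (0x89ab>>0)&0x1 = 0x1
addr_hi:8 @ bit 1 → (0x89ab>>1)&0xff = 0xd5
id:7 @ bit 9 → (0x89ab>>9)&0x7f = 0x44  ←

68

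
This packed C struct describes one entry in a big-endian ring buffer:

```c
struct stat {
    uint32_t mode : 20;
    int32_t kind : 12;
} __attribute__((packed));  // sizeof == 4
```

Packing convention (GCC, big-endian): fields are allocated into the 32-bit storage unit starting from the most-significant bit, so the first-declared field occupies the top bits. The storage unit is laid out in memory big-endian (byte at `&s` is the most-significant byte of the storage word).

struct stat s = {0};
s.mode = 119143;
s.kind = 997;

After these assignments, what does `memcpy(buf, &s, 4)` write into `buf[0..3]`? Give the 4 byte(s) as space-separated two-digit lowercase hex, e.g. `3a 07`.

1d 16 73 e5

mode (20b) val=119143 bits=0x1d167 at bit 12: 0x1d167000
kind (12b) val=997 bits=0x3e5 at bit 0: 0x1d1673e5
word = 0x1d1673e5 → big-endian bytes:
  [0]=0x1d  [1]=0x16  [2]=0x73  [3]=0xe5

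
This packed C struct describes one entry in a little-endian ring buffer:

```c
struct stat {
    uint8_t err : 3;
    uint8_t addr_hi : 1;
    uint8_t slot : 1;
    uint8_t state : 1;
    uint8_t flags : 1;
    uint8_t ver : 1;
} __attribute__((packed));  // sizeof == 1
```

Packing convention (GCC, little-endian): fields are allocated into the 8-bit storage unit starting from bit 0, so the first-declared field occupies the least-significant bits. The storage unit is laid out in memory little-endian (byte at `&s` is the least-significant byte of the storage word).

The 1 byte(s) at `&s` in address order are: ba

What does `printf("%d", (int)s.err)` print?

[0]=0xba (little-endian) → word 0xba
err [0+:3] = (word>>0) & 0x7 = 2  ←
addr_hi [3+:1] = (word>>3) & 0x1 = 1
slot [4+:1] = (word>>4) & 0x1 = 1
state [5+:1] = (word>>5) & 0x1 = 1
flags [6+:1] = (word>>6) & 0x1 = 0
ver [7+:1] = (word>>7) & 0x1 = 1

2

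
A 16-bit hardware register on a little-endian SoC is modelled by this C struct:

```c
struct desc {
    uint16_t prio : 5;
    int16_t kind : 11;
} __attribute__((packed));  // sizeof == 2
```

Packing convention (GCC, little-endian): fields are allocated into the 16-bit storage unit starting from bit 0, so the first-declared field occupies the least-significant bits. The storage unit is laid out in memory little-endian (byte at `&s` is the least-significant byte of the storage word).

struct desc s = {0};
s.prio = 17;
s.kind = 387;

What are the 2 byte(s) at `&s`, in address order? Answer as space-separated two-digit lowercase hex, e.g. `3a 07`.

prio:5 = 17 → 0x11 << 0 → word 0x0011
kind:11 = 387 → 0x183 << 5 → word 0x3071
word = 0x3071 → little-endian bytes:
  [0]=0x71  [1]=0x30

71 30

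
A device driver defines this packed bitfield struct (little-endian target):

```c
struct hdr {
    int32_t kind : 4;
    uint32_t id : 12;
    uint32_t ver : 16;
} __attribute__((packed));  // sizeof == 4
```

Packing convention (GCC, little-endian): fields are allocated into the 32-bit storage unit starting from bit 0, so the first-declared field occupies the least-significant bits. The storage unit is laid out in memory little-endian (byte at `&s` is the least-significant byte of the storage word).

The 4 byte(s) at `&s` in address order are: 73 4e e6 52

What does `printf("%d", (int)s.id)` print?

1255

[0]=0x73 [1]=0x4e [2]=0xe6 [3]=0x52 (little-endian) → word 0x52e64e73
kind:4 @ bit 0 → (0x52e64e73>>0)&0xf = 0x3
id:12 @ bit 4 → (0x52e64e73>>4)&0xfff = 0x4e7  ←
ver:16 @ bit 16 → (0x52e64e73>>16)&0xffff = 0x52e6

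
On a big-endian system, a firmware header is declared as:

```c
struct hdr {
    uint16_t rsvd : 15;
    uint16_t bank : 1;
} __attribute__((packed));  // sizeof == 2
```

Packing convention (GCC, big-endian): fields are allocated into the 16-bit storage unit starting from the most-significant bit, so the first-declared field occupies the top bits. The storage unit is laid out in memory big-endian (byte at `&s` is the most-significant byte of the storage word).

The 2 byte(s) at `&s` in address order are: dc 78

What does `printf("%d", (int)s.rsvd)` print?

28220

[0]=0xdc [1]=0x78 (big-endian) → word 0xdc78
rsvd [1+:15] = (word>>1) & 0x7fff = 28220  ←
bank [0+:1] = (word>>0) & 0x1 = 0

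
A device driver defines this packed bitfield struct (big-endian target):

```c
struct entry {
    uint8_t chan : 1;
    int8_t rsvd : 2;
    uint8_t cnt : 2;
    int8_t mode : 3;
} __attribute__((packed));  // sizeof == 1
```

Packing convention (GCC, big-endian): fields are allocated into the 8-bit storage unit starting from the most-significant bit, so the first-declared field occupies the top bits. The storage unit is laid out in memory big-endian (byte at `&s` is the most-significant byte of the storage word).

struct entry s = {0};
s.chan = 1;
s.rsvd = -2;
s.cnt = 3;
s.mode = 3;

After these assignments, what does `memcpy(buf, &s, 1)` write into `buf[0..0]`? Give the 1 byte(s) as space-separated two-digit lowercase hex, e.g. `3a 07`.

db

[7+:1] chan=1 & 0x1 = 0x1; word=0x80
[5+:2] rsvd=-2 & 0x3 = 0x2; word=0xc0
[3+:2] cnt=3 & 0x3 = 0x3; word=0xd8
[0+:3] mode=3 & 0x7 = 0x3; word=0xdb
word = 0xdb → big-endian bytes:
  [0]=0xdb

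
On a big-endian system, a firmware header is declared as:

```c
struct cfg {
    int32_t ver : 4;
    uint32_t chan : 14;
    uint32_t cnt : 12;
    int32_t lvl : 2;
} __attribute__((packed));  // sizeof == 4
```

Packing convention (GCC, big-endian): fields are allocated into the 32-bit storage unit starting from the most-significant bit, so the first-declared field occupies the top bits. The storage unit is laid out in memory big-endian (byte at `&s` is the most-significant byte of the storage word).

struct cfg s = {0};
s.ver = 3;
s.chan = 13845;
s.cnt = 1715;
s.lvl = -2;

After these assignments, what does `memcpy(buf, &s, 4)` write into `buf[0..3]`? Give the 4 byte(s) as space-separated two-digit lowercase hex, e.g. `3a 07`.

3d 85 5a ce

ver:4 = 3 → 0x3 << 28 → word 0x30000000
chan:14 = 13845 → 0x3615 << 14 → word 0x3d854000
cnt:12 = 1715 → 0x6b3 << 2 → word 0x3d855acc
lvl:2 = -2 → 0x2 << 0 → word 0x3d855ace
word = 0x3d855ace → big-endian bytes:
  [0]=0x3d  [1]=0x85  [2]=0x5a  [3]=0xce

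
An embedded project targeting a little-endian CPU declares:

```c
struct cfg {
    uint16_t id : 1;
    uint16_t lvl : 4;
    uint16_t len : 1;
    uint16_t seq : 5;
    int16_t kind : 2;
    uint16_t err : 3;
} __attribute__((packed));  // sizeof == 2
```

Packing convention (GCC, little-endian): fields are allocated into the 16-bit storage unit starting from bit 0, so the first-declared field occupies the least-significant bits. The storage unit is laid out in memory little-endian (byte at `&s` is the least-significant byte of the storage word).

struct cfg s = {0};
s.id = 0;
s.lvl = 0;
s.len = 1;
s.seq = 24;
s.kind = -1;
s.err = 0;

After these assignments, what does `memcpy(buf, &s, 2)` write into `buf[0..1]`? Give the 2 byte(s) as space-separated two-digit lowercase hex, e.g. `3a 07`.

id:1 = 0 → 0x0 << 0 → word 0x0000
lvl:4 = 0 → 0x0 << 1 → word 0x0000
len:1 = 1 → 0x1 << 5 → word 0x0020
seq:5 = 24 → 0x18 << 6 → word 0x0620
kind:2 = -1 → 0x3 << 11 → word 0x1e20
err:3 = 0 → 0x0 << 13 → word 0x1e20
word = 0x1e20 → little-endian bytes:
  [0]=0x20  [1]=0x1e

20 1e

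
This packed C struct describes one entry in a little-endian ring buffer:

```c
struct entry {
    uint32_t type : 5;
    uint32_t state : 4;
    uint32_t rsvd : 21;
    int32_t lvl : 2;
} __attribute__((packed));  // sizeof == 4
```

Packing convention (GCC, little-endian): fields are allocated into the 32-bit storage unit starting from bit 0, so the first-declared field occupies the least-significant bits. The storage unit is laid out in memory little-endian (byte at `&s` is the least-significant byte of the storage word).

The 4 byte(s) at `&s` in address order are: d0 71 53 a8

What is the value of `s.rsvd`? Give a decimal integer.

[0]=0xd0 [1]=0x71 [2]=0x53 [3]=0xa8 (little-endian) → word 0xa85371d0
type:5 @ bit 0 → (0xa85371d0>>0)&0x1f = 0x10
state:4 @ bit 5 → (0xa85371d0>>5)&0xf = 0xe
rsvd:21 @ bit 9 → (0xa85371d0>>9)&0x1fffff = 0x1429b8  ←
lvl:2 @ bit 30 → (0xa85371d0>>30)&0x3 = 0x2

1321400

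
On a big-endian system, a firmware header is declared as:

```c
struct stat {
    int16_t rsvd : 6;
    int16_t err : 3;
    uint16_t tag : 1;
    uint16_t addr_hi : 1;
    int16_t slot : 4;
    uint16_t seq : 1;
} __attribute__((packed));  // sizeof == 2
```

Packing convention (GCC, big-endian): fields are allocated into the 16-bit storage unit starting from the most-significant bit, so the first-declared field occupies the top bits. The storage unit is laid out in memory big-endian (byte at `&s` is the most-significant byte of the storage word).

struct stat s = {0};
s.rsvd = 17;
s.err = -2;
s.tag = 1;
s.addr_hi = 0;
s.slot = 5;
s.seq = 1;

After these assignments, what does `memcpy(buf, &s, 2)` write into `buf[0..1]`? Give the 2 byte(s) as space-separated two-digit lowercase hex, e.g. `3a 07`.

rsvd (6b) val=17 bits=0x11 at bit 10: 0x4400
err (3b) val=-2 bits=0x6 at bit 7: 0x4700
tag (1b) val=1 bits=0x1 at bit 6: 0x4740
addr_hi (1b) val=0 bits=0x0 at bit 5: 0x4740
slot (4b) val=5 bits=0x5 at bit 1: 0x474a
seq (1b) val=1 bits=0x1 at bit 0: 0x474b
word = 0x474b → big-endian bytes:
  [0]=0x47  [1]=0x4b

47 4b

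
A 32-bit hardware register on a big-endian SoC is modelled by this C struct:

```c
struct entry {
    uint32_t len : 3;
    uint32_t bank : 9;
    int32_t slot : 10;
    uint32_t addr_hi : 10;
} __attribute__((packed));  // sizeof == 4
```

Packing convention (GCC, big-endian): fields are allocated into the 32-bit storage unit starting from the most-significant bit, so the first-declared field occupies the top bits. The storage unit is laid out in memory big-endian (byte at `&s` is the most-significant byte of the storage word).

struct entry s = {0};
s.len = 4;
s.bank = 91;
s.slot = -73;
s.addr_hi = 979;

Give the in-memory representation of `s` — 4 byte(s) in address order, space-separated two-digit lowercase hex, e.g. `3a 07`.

85 be df d3

[29+:3] len=4 & 0x7 = 0x4; word=0x80000000
[20+:9] bank=91 & 0x1ff = 0x5b; word=0x85b00000
[10+:10] slot=-73 & 0x3ff = 0x3b7; word=0x85bedc00
[0+:10] addr_hi=979 & 0x3ff = 0x3d3; word=0x85bedfd3
word = 0x85bedfd3 → big-endian bytes:
  [0]=0x85  [1]=0xbe  [2]=0xdf  [3]=0xd3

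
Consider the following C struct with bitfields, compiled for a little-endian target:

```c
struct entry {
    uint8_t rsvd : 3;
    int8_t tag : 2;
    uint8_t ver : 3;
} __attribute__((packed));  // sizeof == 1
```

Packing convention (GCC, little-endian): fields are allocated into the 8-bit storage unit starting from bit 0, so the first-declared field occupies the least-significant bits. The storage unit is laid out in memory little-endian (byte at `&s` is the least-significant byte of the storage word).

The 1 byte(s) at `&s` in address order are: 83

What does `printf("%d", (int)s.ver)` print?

4

[0]=0x83 (little-endian) → word 0x83
rsvd:3 @ bit 0 → (0x83>>0)&0x7 = 0x3
tag:2 @ bit 3 → (0x83>>3)&0x3 = 0x0
ver:3 @ bit 5 → (0x83>>5)&0x7 = 0x4  ←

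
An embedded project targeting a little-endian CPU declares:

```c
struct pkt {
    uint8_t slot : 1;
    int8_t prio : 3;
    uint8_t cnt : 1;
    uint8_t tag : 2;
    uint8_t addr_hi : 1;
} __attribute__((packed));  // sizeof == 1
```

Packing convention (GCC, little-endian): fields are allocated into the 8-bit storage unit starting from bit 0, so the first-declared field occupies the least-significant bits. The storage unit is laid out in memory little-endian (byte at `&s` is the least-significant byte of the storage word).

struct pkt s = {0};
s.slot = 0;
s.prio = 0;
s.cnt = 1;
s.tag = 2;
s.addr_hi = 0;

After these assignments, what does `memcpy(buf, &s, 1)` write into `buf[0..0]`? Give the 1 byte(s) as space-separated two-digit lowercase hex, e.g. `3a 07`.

slot (1b) val=0 bits=0x0 at bit 0: 0x00
prio (3b) val=0 bits=0x0 at bit 1: 0x00
cnt (1b) val=1 bits=0x1 at bit 4: 0x10
tag (2b) val=2 bits=0x2 at bit 5: 0x50
addr_hi (1b) val=0 bits=0x0 at bit 7: 0x50
word = 0x50 → little-endian bytes:
  [0]=0x50

50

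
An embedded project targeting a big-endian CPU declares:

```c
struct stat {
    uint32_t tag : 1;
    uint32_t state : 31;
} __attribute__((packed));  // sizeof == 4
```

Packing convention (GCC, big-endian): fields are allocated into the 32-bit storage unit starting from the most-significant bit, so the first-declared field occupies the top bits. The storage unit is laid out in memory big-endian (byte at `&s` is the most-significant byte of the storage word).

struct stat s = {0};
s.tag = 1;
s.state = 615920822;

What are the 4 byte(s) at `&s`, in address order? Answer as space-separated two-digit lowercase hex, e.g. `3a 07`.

a4 b6 34 b6

tag (1b) val=1 bits=0x1 at bit 31: 0x80000000
state (31b) val=615920822 bits=0x24b634b6 at bit 0: 0xa4b634b6
word = 0xa4b634b6 → big-endian bytes:
  [0]=0xa4  [1]=0xb6  [2]=0x34  [3]=0xb6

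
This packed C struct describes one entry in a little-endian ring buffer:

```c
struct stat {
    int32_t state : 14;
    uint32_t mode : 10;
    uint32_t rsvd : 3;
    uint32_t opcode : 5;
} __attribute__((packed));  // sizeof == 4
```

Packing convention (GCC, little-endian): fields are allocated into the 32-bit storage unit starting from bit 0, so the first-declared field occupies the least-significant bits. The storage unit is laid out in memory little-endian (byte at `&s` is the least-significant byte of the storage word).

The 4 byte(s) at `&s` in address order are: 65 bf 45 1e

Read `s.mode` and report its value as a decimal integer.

[0]=0x65 [1]=0xbf [2]=0x45 [3]=0x1e (little-endian) → word 0x1e45bf65
state:14 @ bit 0 → (0x1e45bf65>>0)&0x3fff = 0x3f65
mode:10 @ bit 14 → (0x1e45bf65>>14)&0x3ff = 0x116  ←
rsvd:3 @ bit 24 → (0x1e45bf65>>24)&0x7 = 0x6
opcode:5 @ bit 27 → (0x1e45bf65>>27)&0x1f = 0x3

278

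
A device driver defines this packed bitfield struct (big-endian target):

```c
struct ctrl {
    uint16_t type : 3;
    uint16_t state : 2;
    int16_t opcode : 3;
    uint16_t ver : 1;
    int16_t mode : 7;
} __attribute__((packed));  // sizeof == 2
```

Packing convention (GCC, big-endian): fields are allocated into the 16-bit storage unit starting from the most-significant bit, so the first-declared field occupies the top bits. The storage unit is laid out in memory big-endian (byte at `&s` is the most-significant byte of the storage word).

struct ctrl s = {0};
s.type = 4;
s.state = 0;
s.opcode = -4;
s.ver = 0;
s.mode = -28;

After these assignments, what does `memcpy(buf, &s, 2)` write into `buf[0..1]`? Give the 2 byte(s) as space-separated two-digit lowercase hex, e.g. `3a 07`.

type (3b) val=4 bits=0x4 at bit 13: 0x8000
state (2b) val=0 bits=0x0 at bit 11: 0x8000
opcode (3b) val=-4 bits=0x4 at bit 8: 0x8400
ver (1b) val=0 bits=0x0 at bit 7: 0x8400
mode (7b) val=-28 bits=0x64 at bit 0: 0x8464
word = 0x8464 → big-endian bytes:
  [0]=0x84  [1]=0x64

84 64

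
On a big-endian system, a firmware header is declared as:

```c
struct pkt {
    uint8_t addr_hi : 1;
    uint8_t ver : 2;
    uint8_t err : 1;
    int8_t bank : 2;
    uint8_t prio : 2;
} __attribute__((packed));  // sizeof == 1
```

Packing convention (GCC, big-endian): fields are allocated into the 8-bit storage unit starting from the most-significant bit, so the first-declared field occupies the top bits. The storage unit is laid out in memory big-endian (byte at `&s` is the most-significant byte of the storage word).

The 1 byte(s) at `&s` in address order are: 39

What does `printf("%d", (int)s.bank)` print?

[0]=0x39 (big-endian) → word 0x39
addr_hi:1 @ bit 7 → (0x39>>7)&0x1 = 0x0
ver:2 @ bit 5 → (0x39>>5)&0x3 = 0x1
err:1 @ bit 4 → (0x39>>4)&0x1 = 0x1
bank:2 @ bit 2 → (0x39>>2)&0x3 = 0x2  ←
prio:2 @ bit 0 → (0x39>>0)&0x3 = 0x1
bank signed 2b, MSB=1: 2 - 4 = -2

-2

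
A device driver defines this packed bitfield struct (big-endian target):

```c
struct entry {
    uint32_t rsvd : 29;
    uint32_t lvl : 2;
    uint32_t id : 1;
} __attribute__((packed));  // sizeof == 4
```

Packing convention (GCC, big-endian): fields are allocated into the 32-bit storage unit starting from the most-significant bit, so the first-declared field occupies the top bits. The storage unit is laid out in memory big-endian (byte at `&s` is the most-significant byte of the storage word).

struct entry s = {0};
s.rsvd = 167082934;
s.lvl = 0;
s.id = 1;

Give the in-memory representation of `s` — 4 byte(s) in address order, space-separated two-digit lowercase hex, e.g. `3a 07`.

4f ab dd b1

rsvd:29 = 167082934 → 0x9f57bb6 << 3 → word 0x4fabddb0
lvl:2 = 0 → 0x0 << 1 → word 0x4fabddb0
id:1 = 1 → 0x1 << 0 → word 0x4fabddb1
word = 0x4fabddb1 → big-endian bytes:
  [0]=0x4f  [1]=0xab  [2]=0xdd  [3]=0xb1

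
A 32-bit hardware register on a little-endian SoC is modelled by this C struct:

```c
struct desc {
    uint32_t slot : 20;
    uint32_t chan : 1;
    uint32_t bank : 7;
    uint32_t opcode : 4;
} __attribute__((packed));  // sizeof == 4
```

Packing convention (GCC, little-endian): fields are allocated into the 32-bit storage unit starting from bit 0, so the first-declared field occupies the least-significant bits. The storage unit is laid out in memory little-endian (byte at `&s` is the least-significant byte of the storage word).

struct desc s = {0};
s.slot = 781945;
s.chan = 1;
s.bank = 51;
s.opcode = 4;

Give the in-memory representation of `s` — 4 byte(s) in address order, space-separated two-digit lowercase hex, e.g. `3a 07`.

79 ee 7b 46

slot:20 = 781945 → 0xbee79 << 0 → word 0x000bee79
chan:1 = 1 → 0x1 << 20 → word 0x001bee79
bank:7 = 51 → 0x33 << 21 → word 0x067bee79
opcode:4 = 4 → 0x4 << 28 → word 0x467bee79
word = 0x467bee79 → little-endian bytes:
  [0]=0x79  [1]=0xee  [2]=0x7b  [3]=0x46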